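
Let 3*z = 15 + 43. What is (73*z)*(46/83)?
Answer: 194764/249 ≈ 782.18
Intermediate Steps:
z = 58/3 (z = (15 + 43)/3 = (1/3)*58 = 58/3 ≈ 19.333)
(73*z)*(46/83) = (73*(58/3))*(46/83) = 4234*(46*(1/83))/3 = (4234/3)*(46/83) = 194764/249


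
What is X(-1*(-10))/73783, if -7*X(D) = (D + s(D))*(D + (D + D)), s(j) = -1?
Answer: -270/516481 ≈ -0.00052277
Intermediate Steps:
X(D) = -3*D*(-1 + D)/7 (X(D) = -(D - 1)*(D + (D + D))/7 = -(-1 + D)*(D + 2*D)/7 = -(-1 + D)*3*D/7 = -3*D*(-1 + D)/7)
X(-1*(-10))/73783 = (3*(-1*(-10))*(1 - (-1)*(-10))/7)/73783 = ((3/7)*10*(1 - 1*10))*(1/73783) = ((3/7)*10*(1 - 10))*(1/73783) = ((3/7)*10*(-9))*(1/73783) = -270/7*1/73783 = -270/516481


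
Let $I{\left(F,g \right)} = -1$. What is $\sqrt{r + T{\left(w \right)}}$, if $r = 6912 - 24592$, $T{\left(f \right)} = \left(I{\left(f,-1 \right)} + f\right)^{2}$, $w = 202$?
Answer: $\sqrt{22721} \approx 150.73$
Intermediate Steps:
$T{\left(f \right)} = \left(-1 + f\right)^{2}$
$r = -17680$
$\sqrt{r + T{\left(w \right)}} = \sqrt{-17680 + \left(-1 + 202\right)^{2}} = \sqrt{-17680 + 201^{2}} = \sqrt{-17680 + 40401} = \sqrt{22721}$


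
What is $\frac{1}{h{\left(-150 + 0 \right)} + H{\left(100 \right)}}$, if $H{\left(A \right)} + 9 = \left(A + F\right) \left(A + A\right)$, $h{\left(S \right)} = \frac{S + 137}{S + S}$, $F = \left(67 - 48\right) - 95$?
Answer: $\frac{300}{1437313} \approx 0.00020872$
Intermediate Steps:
$F = -76$ ($F = 19 - 95 = -76$)
$h{\left(S \right)} = \frac{137 + S}{2 S}$
$H{\left(A \right)} = -9 + 2 A \left(-76 + A\right)$ ($H{\left(A \right)} = -9 + \left(A - 76\right) \left(A + A\right) = -9 + \left(-76 + A\right) 2 A = -9 + 2 A \left(-76 + A\right)$)
$\frac{1}{h{\left(-150 + 0 \right)} + H{\left(100 \right)}} = \frac{1}{\frac{137 + \left(-150 + 0\right)}{2 \left(-150 + 0\right)} - \left(15209 - 20000\right)} = \frac{1}{\frac{137 - 150}{2 \left(-150\right)} - -4791} = \frac{1}{\frac{1}{2} \left(- \frac{1}{150}\right) \left(-13\right) - -4791} = \frac{1}{\frac{13}{300} + 4791} = \frac{1}{\frac{1437313}{300}} = \frac{300}{1437313}$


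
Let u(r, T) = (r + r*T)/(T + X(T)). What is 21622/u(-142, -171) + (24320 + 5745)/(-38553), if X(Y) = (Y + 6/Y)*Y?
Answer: 85340927149/3277005 ≈ 26042.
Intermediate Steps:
X(Y) = Y*(Y + 6/Y)
u(r, T) = (r + T*r)/(6 + T + T²) (u(r, T) = (r + r*T)/(T + (6 + T²)) = (r + T*r)/(6 + T + T²))
21622/u(-142, -171) + (24320 + 5745)/(-38553) = 21622/((-142*(1 - 171)/(6 - 171 + (-171)²))) + (24320 + 5745)/(-38553) = 21622/((-142*(-170)/(6 - 171 + 29241))) + 30065*(-1/38553) = 21622/((-142*(-170)/29076)) - 30065/38553 = 21622/((-142*1/29076*(-170))) - 30065/38553 = 21622/(6035/7269) - 30065/38553 = 21622*(7269/6035) - 30065/38553 = 157170318/6035 - 30065/38553 = 85340927149/3277005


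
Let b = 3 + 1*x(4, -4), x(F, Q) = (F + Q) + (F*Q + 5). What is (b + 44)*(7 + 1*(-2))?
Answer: 180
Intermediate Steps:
x(F, Q) = 5 + F + Q + F*Q (x(F, Q) = (F + Q) + (5 + F*Q) = 5 + F + Q + F*Q)
b = -8 (b = 3 + 1*(5 + 4 - 4 + 4*(-4)) = 3 + 1*(5 + 4 - 4 - 16) = 3 + 1*(-11) = 3 - 11 = -8)
(b + 44)*(7 + 1*(-2)) = (-8 + 44)*(7 + 1*(-2)) = 36*(7 - 2) = 36*5 = 180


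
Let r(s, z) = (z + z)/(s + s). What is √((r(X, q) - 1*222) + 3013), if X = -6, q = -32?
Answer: √25167/3 ≈ 52.880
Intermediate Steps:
r(s, z) = z/s (r(s, z) = (2*z)/((2*s)) = (2*z)*(1/(2*s)) = z/s)
√((r(X, q) - 1*222) + 3013) = √((-32/(-6) - 1*222) + 3013) = √((-32*(-⅙) - 222) + 3013) = √((16/3 - 222) + 3013) = √(-650/3 + 3013) = √(8389/3) = √25167/3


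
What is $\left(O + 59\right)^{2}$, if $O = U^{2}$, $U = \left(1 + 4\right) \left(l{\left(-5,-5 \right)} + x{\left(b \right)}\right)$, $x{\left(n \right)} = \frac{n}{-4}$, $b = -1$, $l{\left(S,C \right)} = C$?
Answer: $\frac{99380961}{256} \approx 3.8821 \cdot 10^{5}$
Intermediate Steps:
$x{\left(n \right)} = - \frac{n}{4}$ ($x{\left(n \right)} = n \left(- \frac{1}{4}\right) = - \frac{n}{4}$)
$U = - \frac{95}{4}$ ($U = \left(1 + 4\right) \left(-5 - - \frac{1}{4}\right) = 5 \left(-5 + \frac{1}{4}\right) = 5 \left(- \frac{19}{4}\right) = - \frac{95}{4} \approx -23.75$)
$O = \frac{9025}{16}$ ($O = \left(- \frac{95}{4}\right)^{2} = \frac{9025}{16} \approx 564.06$)
$\left(O + 59\right)^{2} = \left(\frac{9025}{16} + 59\right)^{2} = \left(\frac{9969}{16}\right)^{2} = \frac{99380961}{256}$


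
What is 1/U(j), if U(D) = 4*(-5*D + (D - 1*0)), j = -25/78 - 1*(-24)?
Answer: -39/14776 ≈ -0.0026394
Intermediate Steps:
j = 1847/78 (j = -25*1/78 + 24 = -25/78 + 24 = 1847/78 ≈ 23.679)
U(D) = -16*D (U(D) = 4*(-5*D + (D + 0)) = 4*(-5*D + D) = 4*(-4*D) = -16*D)
1/U(j) = 1/(-16*1847/78) = 1/(-14776/39) = -39/14776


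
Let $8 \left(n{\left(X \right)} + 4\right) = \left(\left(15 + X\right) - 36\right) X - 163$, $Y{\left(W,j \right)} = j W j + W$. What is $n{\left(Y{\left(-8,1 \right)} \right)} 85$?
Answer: $\frac{33745}{8} \approx 4218.1$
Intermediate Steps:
$Y{\left(W,j \right)} = W + W j^{2}$ ($Y{\left(W,j \right)} = W j j + W = W j^{2} + W = W + W j^{2}$)
$n{\left(X \right)} = - \frac{195}{8} + \frac{X \left(-21 + X\right)}{8}$ ($n{\left(X \right)} = -4 + \frac{\left(\left(15 + X\right) - 36\right) X - 163}{8} = -4 + \frac{\left(-21 + X\right) X - 163}{8} = -4 + \frac{X \left(-21 + X\right) - 163}{8} = -4 + \frac{-163 + X \left(-21 + X\right)}{8} = -4 + \left(- \frac{163}{8} + \frac{X \left(-21 + X\right)}{8}\right) = - \frac{195}{8} + \frac{X \left(-21 + X\right)}{8}$)
$n{\left(Y{\left(-8,1 \right)} \right)} 85 = \left(- \frac{195}{8} - \frac{21 \left(- 8 \left(1 + 1^{2}\right)\right)}{8} + \frac{\left(- 8 \left(1 + 1^{2}\right)\right)^{2}}{8}\right) 85 = \left(- \frac{195}{8} - \frac{21 \left(- 8 \left(1 + 1\right)\right)}{8} + \frac{\left(- 8 \left(1 + 1\right)\right)^{2}}{8}\right) 85 = \left(- \frac{195}{8} - \frac{21 \left(\left(-8\right) 2\right)}{8} + \frac{\left(\left(-8\right) 2\right)^{2}}{8}\right) 85 = \left(- \frac{195}{8} - -42 + \frac{\left(-16\right)^{2}}{8}\right) 85 = \left(- \frac{195}{8} + 42 + \frac{1}{8} \cdot 256\right) 85 = \left(- \frac{195}{8} + 42 + 32\right) 85 = \frac{397}{8} \cdot 85 = \frac{33745}{8}$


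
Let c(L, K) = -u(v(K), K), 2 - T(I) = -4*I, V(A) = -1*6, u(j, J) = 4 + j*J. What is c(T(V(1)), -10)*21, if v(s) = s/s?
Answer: 126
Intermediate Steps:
v(s) = 1
u(j, J) = 4 + J*j
V(A) = -6
T(I) = 2 + 4*I (T(I) = 2 - (-1)*4*I = 2 - (-4)*I = 2 + 4*I)
c(L, K) = -4 - K (c(L, K) = -(4 + K*1) = -(4 + K) = -4 - K)
c(T(V(1)), -10)*21 = (-4 - 1*(-10))*21 = (-4 + 10)*21 = 6*21 = 126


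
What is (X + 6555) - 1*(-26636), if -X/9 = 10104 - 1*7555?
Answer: 10250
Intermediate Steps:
X = -22941 (X = -9*(10104 - 1*7555) = -9*(10104 - 7555) = -9*2549 = -22941)
(X + 6555) - 1*(-26636) = (-22941 + 6555) - 1*(-26636) = -16386 + 26636 = 10250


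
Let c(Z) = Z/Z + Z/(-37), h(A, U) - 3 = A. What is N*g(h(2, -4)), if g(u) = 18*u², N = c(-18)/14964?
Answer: 4125/92278 ≈ 0.044702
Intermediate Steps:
h(A, U) = 3 + A
c(Z) = 1 - Z/37 (c(Z) = 1 + Z*(-1/37) = 1 - Z/37)
N = 55/553668 (N = (1 - 1/37*(-18))/14964 = (1 + 18/37)*(1/14964) = (55/37)*(1/14964) = 55/553668 ≈ 9.9338e-5)
N*g(h(2, -4)) = 55*(18*(3 + 2)²)/553668 = 55*(18*5²)/553668 = 55*(18*25)/553668 = (55/553668)*450 = 4125/92278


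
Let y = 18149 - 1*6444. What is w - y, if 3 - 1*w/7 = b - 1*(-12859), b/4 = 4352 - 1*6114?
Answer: -52361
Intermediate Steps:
b = -7048 (b = 4*(4352 - 1*6114) = 4*(4352 - 6114) = 4*(-1762) = -7048)
w = -40656 (w = 21 - 7*(-7048 - 1*(-12859)) = 21 - 7*(-7048 + 12859) = 21 - 7*5811 = 21 - 40677 = -40656)
y = 11705 (y = 18149 - 6444 = 11705)
w - y = -40656 - 1*11705 = -40656 - 11705 = -52361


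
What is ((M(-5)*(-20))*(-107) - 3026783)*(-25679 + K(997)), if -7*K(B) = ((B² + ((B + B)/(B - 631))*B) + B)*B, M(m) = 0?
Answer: 78940127093952182/183 ≈ 4.3137e+14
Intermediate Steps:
K(B) = -B*(B + B² + 2*B²/(-631 + B))/7 (K(B) = -((B² + ((B + B)/(B - 631))*B) + B)*B/7 = -((B² + ((2*B)/(-631 + B))*B) + B)*B/7 = -((B² + (2*B/(-631 + B))*B) + B)*B/7 = -((B² + 2*B²/(-631 + B)) + B)*B/7 = -(B + B² + 2*B²/(-631 + B))*B/7 = -B*(B + B² + 2*B²/(-631 + B))/7)
((M(-5)*(-20))*(-107) - 3026783)*(-25679 + K(997)) = ((0*(-20))*(-107) - 3026783)*(-25679 + (⅐)*997²*(631 - 1*997² + 628*997)/(-631 + 997)) = (0*(-107) - 3026783)*(-25679 + (⅐)*994009*(631 - 1*994009 + 626116)/366) = (0 - 3026783)*(-25679 + (⅐)*994009*(1/366)*(631 - 994009 + 626116)) = -3026783*(-25679 + (⅐)*994009*(1/366)*(-367262)) = -3026783*(-25679 - 26075838097/183) = -3026783*(-26080537354/183) = 78940127093952182/183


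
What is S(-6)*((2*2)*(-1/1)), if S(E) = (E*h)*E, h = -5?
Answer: 720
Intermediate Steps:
S(E) = -5*E**2 (S(E) = (E*(-5))*E = (-5*E)*E = -5*E**2)
S(-6)*((2*2)*(-1/1)) = (-5*(-6)**2)*((2*2)*(-1/1)) = (-5*36)*(4*(-1*1)) = -720*(-1) = -180*(-4) = 720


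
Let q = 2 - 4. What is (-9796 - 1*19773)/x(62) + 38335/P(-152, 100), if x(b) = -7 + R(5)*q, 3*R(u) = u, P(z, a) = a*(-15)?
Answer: 26374423/9300 ≈ 2836.0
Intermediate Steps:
P(z, a) = -15*a
R(u) = u/3
q = -2
x(b) = -31/3 (x(b) = -7 + ((⅓)*5)*(-2) = -7 + (5/3)*(-2) = -7 - 10/3 = -31/3)
(-9796 - 1*19773)/x(62) + 38335/P(-152, 100) = (-9796 - 1*19773)/(-31/3) + 38335/((-15*100)) = (-9796 - 19773)*(-3/31) + 38335/(-1500) = -29569*(-3/31) + 38335*(-1/1500) = 88707/31 - 7667/300 = 26374423/9300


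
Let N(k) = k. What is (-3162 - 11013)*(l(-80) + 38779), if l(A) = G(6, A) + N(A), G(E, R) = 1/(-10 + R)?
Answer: -1097116335/2 ≈ -5.4856e+8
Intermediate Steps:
l(A) = A + 1/(-10 + A) (l(A) = 1/(-10 + A) + A = A + 1/(-10 + A))
(-3162 - 11013)*(l(-80) + 38779) = (-3162 - 11013)*((1 - 80*(-10 - 80))/(-10 - 80) + 38779) = -14175*((1 - 80*(-90))/(-90) + 38779) = -14175*(-(1 + 7200)/90 + 38779) = -14175*(-1/90*7201 + 38779) = -14175*(-7201/90 + 38779) = -14175*3482909/90 = -1097116335/2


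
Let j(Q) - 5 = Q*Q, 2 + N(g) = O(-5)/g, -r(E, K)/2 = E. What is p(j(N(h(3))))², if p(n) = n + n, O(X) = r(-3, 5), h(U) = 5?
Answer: 79524/625 ≈ 127.24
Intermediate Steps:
r(E, K) = -2*E
O(X) = 6 (O(X) = -2*(-3) = 6)
N(g) = -2 + 6/g
j(Q) = 5 + Q² (j(Q) = 5 + Q*Q = 5 + Q²)
p(n) = 2*n
p(j(N(h(3))))² = (2*(5 + (-2 + 6/5)²))² = (2*(5 + (-⅘)²))² = (2*(5 + 16/25))² = (2*(141/25))² = (282/25)² = 79524/625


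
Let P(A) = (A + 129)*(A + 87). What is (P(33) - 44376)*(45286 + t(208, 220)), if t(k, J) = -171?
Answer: -1124987640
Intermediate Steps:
P(A) = (87 + A)*(129 + A) (P(A) = (129 + A)*(87 + A) = (87 + A)*(129 + A))
(P(33) - 44376)*(45286 + t(208, 220)) = ((11223 + 33² + 216*33) - 44376)*(45286 - 171) = ((11223 + 1089 + 7128) - 44376)*45115 = (19440 - 44376)*45115 = -24936*45115 = -1124987640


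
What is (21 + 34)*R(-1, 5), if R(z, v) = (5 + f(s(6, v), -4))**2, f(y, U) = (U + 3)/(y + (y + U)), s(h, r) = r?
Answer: 46255/36 ≈ 1284.9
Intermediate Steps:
f(y, U) = (3 + U)/(U + 2*y) (f(y, U) = (3 + U)/(y + (U + y)) = (3 + U)/(U + 2*y))
R(z, v) = (5 - 1/(-4 + 2*v))**2 (R(z, v) = (5 + (3 - 4)/(-4 + 2*v))**2 = (5 - 1/(-4 + 2*v))**2)
(21 + 34)*R(-1, 5) = (21 + 34)*((-21 + 10*5)**2/(4*(-2 + 5)**2)) = 55*((1/4)*(-21 + 50)**2/3**2) = 55*((1/4)*29**2*(1/9)) = 55*((1/4)*841*(1/9)) = 55*(841/36) = 46255/36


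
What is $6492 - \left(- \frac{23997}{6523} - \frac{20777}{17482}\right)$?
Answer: $\frac{740870822237}{114035086} \approx 6496.9$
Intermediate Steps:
$6492 - \left(- \frac{23997}{6523} - \frac{20777}{17482}\right) = 6492 - - \frac{555043925}{114035086} = 6492 + \left(\frac{23997}{6523} + \frac{20777}{17482}\right) = 6492 + \frac{555043925}{114035086} = \frac{740870822237}{114035086}$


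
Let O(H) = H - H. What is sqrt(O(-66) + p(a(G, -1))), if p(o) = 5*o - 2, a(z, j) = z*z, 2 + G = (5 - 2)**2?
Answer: 9*sqrt(3) ≈ 15.588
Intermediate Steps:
G = 7 (G = -2 + (5 - 2)**2 = -2 + 3**2 = -2 + 9 = 7)
a(z, j) = z**2
O(H) = 0
p(o) = -2 + 5*o
sqrt(O(-66) + p(a(G, -1))) = sqrt(0 + (-2 + 5*7**2)) = sqrt(0 + (-2 + 5*49)) = sqrt(0 + (-2 + 245)) = sqrt(0 + 243) = sqrt(243) = 9*sqrt(3)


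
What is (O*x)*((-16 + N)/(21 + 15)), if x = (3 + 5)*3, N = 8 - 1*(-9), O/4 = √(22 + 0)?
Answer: 8*√22/3 ≈ 12.508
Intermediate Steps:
O = 4*√22 (O = 4*√(22 + 0) = 4*√22 ≈ 18.762)
N = 17 (N = 8 + 9 = 17)
x = 24 (x = 8*3 = 24)
(O*x)*((-16 + N)/(21 + 15)) = ((4*√22)*24)*((-16 + 17)/(21 + 15)) = (96*√22)*(1/36) = 8*√22/3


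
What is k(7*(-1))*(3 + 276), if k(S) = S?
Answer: -1953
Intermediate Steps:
k(7*(-1))*(3 + 276) = (7*(-1))*(3 + 276) = -7*279 = -1953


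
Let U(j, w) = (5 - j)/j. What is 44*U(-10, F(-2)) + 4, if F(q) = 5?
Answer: -62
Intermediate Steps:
U(j, w) = (5 - j)/j
44*U(-10, F(-2)) + 4 = 44*((5 - 1*(-10))/(-10)) + 4 = 44*(-(5 + 10)/10) + 4 = 44*(-1/10*15) + 4 = 44*(-3/2) + 4 = -66 + 4 = -62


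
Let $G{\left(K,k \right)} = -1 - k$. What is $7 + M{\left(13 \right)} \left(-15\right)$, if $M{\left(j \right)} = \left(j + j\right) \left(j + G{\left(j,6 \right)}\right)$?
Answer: $-2333$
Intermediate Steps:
$M{\left(j \right)} = 2 j \left(-7 + j\right)$ ($M{\left(j \right)} = \left(j + j\right) \left(j - 7\right) = 2 j \left(j - 7\right) = 2 j \left(-7 + j\right)$)
$7 + M{\left(13 \right)} \left(-15\right) = 7 + 2 \cdot 13 \left(-7 + 13\right) \left(-15\right) = 7 + 2 \cdot 13 \cdot 6 \left(-15\right) = 7 + 156 \left(-15\right) = 7 - 2340 = -2333$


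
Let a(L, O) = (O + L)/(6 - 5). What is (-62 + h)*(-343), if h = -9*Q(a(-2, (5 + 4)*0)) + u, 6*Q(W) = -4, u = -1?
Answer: 19551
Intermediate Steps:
a(L, O) = L + O (a(L, O) = (L + O)/1 = (L + O)*1 = L + O)
Q(W) = -⅔ (Q(W) = (⅙)*(-4) = -⅔)
h = 5 (h = -9*(-⅔) - 1 = 6 - 1 = 5)
(-62 + h)*(-343) = (-62 + 5)*(-343) = -57*(-343) = 19551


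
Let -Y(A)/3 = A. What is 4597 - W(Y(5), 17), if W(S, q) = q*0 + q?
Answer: 4580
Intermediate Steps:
Y(A) = -3*A
W(S, q) = q (W(S, q) = 0 + q = q)
4597 - W(Y(5), 17) = 4597 - 1*17 = 4597 - 17 = 4580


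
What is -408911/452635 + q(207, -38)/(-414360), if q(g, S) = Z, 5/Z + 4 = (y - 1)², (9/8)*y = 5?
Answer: -2398469908571/2654928781960 ≈ -0.90340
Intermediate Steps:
y = 40/9 (y = (8/9)*5 = 40/9 ≈ 4.4444)
Z = 405/637 (Z = 5/(-4 + (40/9 - 1)²) = 5/(-4 + (31/9)²) = 5/(-4 + 961/81) = 5/(637/81) = 5*(81/637) = 405/637 ≈ 0.63579)
q(g, S) = 405/637
-408911/452635 + q(207, -38)/(-414360) = -408911/452635 + (405/637)/(-414360) = -408911*1/452635 + (405/637)*(-1/414360) = -408911/452635 - 9/5865496 = -2398469908571/2654928781960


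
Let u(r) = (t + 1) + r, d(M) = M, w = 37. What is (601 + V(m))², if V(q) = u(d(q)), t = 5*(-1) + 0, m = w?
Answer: 401956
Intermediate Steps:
m = 37
t = -5 (t = -5 + 0 = -5)
u(r) = -4 + r (u(r) = (-5 + 1) + r = -4 + r)
V(q) = -4 + q
(601 + V(m))² = (601 + (-4 + 37))² = (601 + 33)² = 634² = 401956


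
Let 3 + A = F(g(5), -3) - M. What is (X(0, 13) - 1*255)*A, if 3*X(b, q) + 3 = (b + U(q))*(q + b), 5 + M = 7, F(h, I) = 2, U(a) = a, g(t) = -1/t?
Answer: 599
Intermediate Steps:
M = 2 (M = -5 + 7 = 2)
X(b, q) = -1 + (b + q)²/3 (X(b, q) = -1 + ((b + q)*(q + b))/3 = -1 + ((b + q)*(b + q))/3 = -1 + (b + q)²/3)
A = -3 (A = -3 + (2 - 1*2) = -3 + (2 - 2) = -3 + 0 = -3)
(X(0, 13) - 1*255)*A = ((-1 + (⅓)*0² + (⅓)*13² + (⅔)*0*13) - 1*255)*(-3) = ((-1 + (⅓)*0 + (⅓)*169 + 0) - 255)*(-3) = ((-1 + 0 + 169/3 + 0) - 255)*(-3) = (166/3 - 255)*(-3) = -599/3*(-3) = 599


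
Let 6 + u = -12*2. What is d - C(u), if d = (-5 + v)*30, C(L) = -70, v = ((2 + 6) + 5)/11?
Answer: -490/11 ≈ -44.545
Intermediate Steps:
u = -30 (u = -6 - 12*2 = -6 - 24 = -30)
v = 13/11 (v = (8 + 5)*(1/11) = 13*(1/11) = 13/11 ≈ 1.1818)
d = -1260/11 (d = (-5 + 13/11)*30 = -42/11*30 = -1260/11 ≈ -114.55)
d - C(u) = -1260/11 - 1*(-70) = -1260/11 + 70 = -490/11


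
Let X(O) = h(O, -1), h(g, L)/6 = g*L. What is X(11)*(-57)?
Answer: 3762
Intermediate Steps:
h(g, L) = 6*L*g (h(g, L) = 6*(g*L) = 6*(L*g) = 6*L*g)
X(O) = -6*O (X(O) = 6*(-1)*O = -6*O)
X(11)*(-57) = -6*11*(-57) = -66*(-57) = 3762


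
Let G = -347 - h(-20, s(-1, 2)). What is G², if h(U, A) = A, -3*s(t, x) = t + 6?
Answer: 1073296/9 ≈ 1.1926e+5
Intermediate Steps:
s(t, x) = -2 - t/3 (s(t, x) = -(t + 6)/3 = -(6 + t)/3 = -2 - t/3)
G = -1036/3 (G = -347 - (-2 - ⅓*(-1)) = -347 - (-2 + ⅓) = -347 - 1*(-5/3) = -347 + 5/3 = -1036/3 ≈ -345.33)
G² = (-1036/3)² = 1073296/9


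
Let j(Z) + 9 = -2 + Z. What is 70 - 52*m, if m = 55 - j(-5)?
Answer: -3622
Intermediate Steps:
j(Z) = -11 + Z (j(Z) = -9 + (-2 + Z) = -11 + Z)
m = 71 (m = 55 - (-11 - 5) = 55 - 1*(-16) = 55 + 16 = 71)
70 - 52*m = 70 - 52*71 = 70 - 3692 = -3622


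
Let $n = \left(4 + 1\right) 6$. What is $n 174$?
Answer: $5220$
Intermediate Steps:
$n = 30$ ($n = 5 \cdot 6 = 30$)
$n 174 = 30 \cdot 174 = 5220$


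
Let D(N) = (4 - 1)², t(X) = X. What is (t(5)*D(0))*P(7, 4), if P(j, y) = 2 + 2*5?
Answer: 540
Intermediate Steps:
P(j, y) = 12 (P(j, y) = 2 + 10 = 12)
D(N) = 9 (D(N) = 3² = 9)
(t(5)*D(0))*P(7, 4) = (5*9)*12 = 45*12 = 540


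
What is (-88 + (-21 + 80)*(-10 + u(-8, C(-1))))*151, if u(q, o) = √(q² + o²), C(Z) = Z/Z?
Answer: -102378 + 8909*√65 ≈ -30551.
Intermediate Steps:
C(Z) = 1
u(q, o) = √(o² + q²)
(-88 + (-21 + 80)*(-10 + u(-8, C(-1))))*151 = (-88 + (-21 + 80)*(-10 + √(1² + (-8)²)))*151 = (-88 + 59*(-10 + √(1 + 64)))*151 = (-88 + 59*(-10 + √65))*151 = (-88 + (-590 + 59*√65))*151 = (-678 + 59*√65)*151 = -102378 + 8909*√65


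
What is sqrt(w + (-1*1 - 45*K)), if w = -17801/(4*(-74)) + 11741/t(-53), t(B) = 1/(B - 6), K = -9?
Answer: I*sqrt(15163150486)/148 ≈ 832.02*I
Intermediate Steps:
t(B) = 1/(-6 + B)
w = -205027023/296 (w = -17801/(4*(-74)) + 11741/(1/(-6 - 53)) = -17801/(-296) + 11741/(1/(-59)) = -17801*(-1/296) + 11741/(-1/59) = 17801/296 + 11741*(-59) = 17801/296 - 692719 = -205027023/296 ≈ -6.9266e+5)
sqrt(w + (-1*1 - 45*K)) = sqrt(-205027023/296 + (-1*1 - 45*(-9))) = sqrt(-205027023/296 + (-1 + 405)) = sqrt(-205027023/296 + 404) = sqrt(-204907439/296) = I*sqrt(15163150486)/148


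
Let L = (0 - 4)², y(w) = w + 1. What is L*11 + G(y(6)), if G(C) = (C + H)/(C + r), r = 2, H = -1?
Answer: 530/3 ≈ 176.67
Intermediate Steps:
y(w) = 1 + w
L = 16 (L = (-4)² = 16)
G(C) = (-1 + C)/(2 + C) (G(C) = (C - 1)/(C + 2) = (-1 + C)/(2 + C))
L*11 + G(y(6)) = 16*11 + (-1 + (1 + 6))/(2 + (1 + 6)) = 176 + (-1 + 7)/(2 + 7) = 176 + 6/9 = 176 + (⅑)*6 = 176 + ⅔ = 530/3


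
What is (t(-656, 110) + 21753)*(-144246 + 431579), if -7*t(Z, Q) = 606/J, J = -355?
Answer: 15532305675063/2485 ≈ 6.2504e+9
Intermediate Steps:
t(Z, Q) = 606/2485 (t(Z, Q) = -606/(7*(-355)) = -606*(-1)/(7*355) = -1/7*(-606/355) = 606/2485)
(t(-656, 110) + 21753)*(-144246 + 431579) = (606/2485 + 21753)*(-144246 + 431579) = (54056811/2485)*287333 = 15532305675063/2485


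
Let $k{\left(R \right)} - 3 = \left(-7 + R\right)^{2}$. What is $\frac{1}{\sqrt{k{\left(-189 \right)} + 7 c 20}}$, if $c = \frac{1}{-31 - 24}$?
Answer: $\frac{\sqrt{4648391}}{422581} \approx 0.005102$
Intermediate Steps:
$c = - \frac{1}{55}$ ($c = \frac{1}{-55} = - \frac{1}{55} \approx -0.018182$)
$k{\left(R \right)} = 3 + \left(-7 + R\right)^{2}$
$\frac{1}{\sqrt{k{\left(-189 \right)} + 7 c 20}} = \frac{1}{\sqrt{\left(3 + \left(-7 - 189\right)^{2}\right) + 7 \left(- \frac{1}{55}\right) 20}} = \frac{1}{\sqrt{\left(3 + \left(-196\right)^{2}\right) - \frac{28}{11}}} = \frac{1}{\sqrt{\left(3 + 38416\right) - \frac{28}{11}}} = \frac{1}{\sqrt{38419 - \frac{28}{11}}} = \frac{1}{\sqrt{\frac{422581}{11}}} = \frac{1}{\frac{1}{11} \sqrt{4648391}} = \frac{\sqrt{4648391}}{422581}$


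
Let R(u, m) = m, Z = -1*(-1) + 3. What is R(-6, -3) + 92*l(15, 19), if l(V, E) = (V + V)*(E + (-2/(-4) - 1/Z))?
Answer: 53127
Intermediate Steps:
Z = 4 (Z = 1 + 3 = 4)
l(V, E) = 2*V*(¼ + E) (l(V, E) = (V + V)*(E + (-2/(-4) - 1/4)) = (2*V)*(E + (-2*(-¼) - 1*¼)) = (2*V)*(E + (½ - ¼)) = (2*V)*(E + ¼) = (2*V)*(¼ + E) = 2*V*(¼ + E))
R(-6, -3) + 92*l(15, 19) = -3 + 92*((½)*15*(1 + 4*19)) = -3 + 92*((½)*15*(1 + 76)) = -3 + 92*((½)*15*77) = -3 + 92*(1155/2) = -3 + 53130 = 53127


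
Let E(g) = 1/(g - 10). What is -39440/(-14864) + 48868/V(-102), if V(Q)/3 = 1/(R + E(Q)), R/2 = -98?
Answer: -249157408069/78036 ≈ -3.1929e+6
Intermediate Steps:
R = -196 (R = 2*(-98) = -196)
E(g) = 1/(-10 + g)
V(Q) = 3/(-196 + 1/(-10 + Q))
-39440/(-14864) + 48868/V(-102) = -39440/(-14864) + 48868/((3*(10 - 1*(-102))/(-1961 + 196*(-102)))) = -39440*(-1/14864) + 48868/((3*(10 + 102)/(-1961 - 19992))) = 2465/929 + 48868/((3*112/(-21953))) = 2465/929 + 48868/((3*(-1/21953)*112)) = 2465/929 + 48868/(-336/21953) = 2465/929 + 48868*(-21953/336) = 2465/929 - 268199801/84 = -249157408069/78036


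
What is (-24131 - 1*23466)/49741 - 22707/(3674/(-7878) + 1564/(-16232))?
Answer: 18053524383935879/447405123995 ≈ 40352.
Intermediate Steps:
(-24131 - 1*23466)/49741 - 22707/(3674/(-7878) + 1564/(-16232)) = (-24131 - 23466)*(1/49741) - 22707/(3674*(-1/7878) + 1564*(-1/16232)) = -47597*1/49741 - 22707/(-1837/3939 - 391/4058) = -47597/49741 - 22707/(-8994695/15984462) = -47597/49741 - 22707*(-15984462/8994695) = -47597/49741 + 362959178634/8994695 = 18053524383935879/447405123995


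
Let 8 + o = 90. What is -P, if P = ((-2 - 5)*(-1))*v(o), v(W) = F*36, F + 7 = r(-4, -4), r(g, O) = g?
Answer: 2772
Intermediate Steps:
o = 82 (o = -8 + 90 = 82)
F = -11 (F = -7 - 4 = -11)
v(W) = -396 (v(W) = -11*36 = -396)
P = -2772 (P = ((-2 - 5)*(-1))*(-396) = -7*(-1)*(-396) = 7*(-396) = -2772)
-P = -1*(-2772) = 2772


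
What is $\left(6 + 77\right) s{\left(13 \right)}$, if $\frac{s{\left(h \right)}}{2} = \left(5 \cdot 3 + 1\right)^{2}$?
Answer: $42496$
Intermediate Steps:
$s{\left(h \right)} = 512$ ($s{\left(h \right)} = 2 \left(5 \cdot 3 + 1\right)^{2} = 2 \left(15 + 1\right)^{2} = 2 \cdot 16^{2} = 2 \cdot 256 = 512$)
$\left(6 + 77\right) s{\left(13 \right)} = \left(6 + 77\right) 512 = 83 \cdot 512 = 42496$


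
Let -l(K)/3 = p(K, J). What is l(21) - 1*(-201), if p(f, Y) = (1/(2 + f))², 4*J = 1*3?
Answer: 106326/529 ≈ 200.99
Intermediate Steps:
J = ¾ (J = (1*3)/4 = (¼)*3 = ¾ ≈ 0.75000)
p(f, Y) = (2 + f)⁻²
l(K) = -3/(2 + K)²
l(21) - 1*(-201) = -3/(2 + 21)² - 1*(-201) = -3/23² + 201 = -3*1/529 + 201 = -3/529 + 201 = 106326/529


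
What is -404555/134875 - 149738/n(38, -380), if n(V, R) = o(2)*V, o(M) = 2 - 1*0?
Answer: -2022665893/1025050 ≈ -1973.2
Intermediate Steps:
o(M) = 2 (o(M) = 2 + 0 = 2)
n(V, R) = 2*V
-404555/134875 - 149738/n(38, -380) = -404555/134875 - 149738/(2*38) = -404555*1/134875 - 149738/76 = -80911/26975 - 149738*1/76 = -80911/26975 - 74869/38 = -2022665893/1025050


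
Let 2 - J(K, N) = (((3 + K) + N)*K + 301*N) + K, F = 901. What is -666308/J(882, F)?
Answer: 666308/1847333 ≈ 0.36069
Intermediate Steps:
J(K, N) = 2 - K - 301*N - K*(3 + K + N) (J(K, N) = 2 - ((((3 + K) + N)*K + 301*N) + K) = 2 - (((3 + K + N)*K + 301*N) + K) = 2 - ((K*(3 + K + N) + 301*N) + K) = 2 - ((301*N + K*(3 + K + N)) + K) = 2 - (K + 301*N + K*(3 + K + N)) = 2 + (-K - 301*N - K*(3 + K + N)) = 2 - K - 301*N - K*(3 + K + N))
-666308/J(882, F) = -666308/(2 - 1*882**2 - 301*901 - 4*882 - 1*882*901) = -666308/(2 - 1*777924 - 271201 - 3528 - 794682) = -666308/(2 - 777924 - 271201 - 3528 - 794682) = -666308/(-1847333) = -666308*(-1/1847333) = 666308/1847333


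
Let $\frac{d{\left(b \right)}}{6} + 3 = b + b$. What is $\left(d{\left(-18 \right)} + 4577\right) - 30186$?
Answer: $-25843$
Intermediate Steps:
$d{\left(b \right)} = -18 + 12 b$ ($d{\left(b \right)} = -18 + 6 \left(b + b\right) = -18 + 6 \cdot 2 b = -18 + 12 b$)
$\left(d{\left(-18 \right)} + 4577\right) - 30186 = \left(\left(-18 + 12 \left(-18\right)\right) + 4577\right) - 30186 = \left(\left(-18 - 216\right) + 4577\right) - 30186 = \left(-234 + 4577\right) - 30186 = 4343 - 30186 = -25843$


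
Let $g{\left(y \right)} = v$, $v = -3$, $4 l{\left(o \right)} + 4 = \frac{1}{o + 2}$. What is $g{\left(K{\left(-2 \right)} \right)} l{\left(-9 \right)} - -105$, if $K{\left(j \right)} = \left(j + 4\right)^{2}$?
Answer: $\frac{3027}{28} \approx 108.11$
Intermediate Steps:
$l{\left(o \right)} = -1 + \frac{1}{4 \left(2 + o\right)}$ ($l{\left(o \right)} = -1 + \frac{1}{4 \left(o + 2\right)} = -1 + \frac{1}{4 \left(2 + o\right)}$)
$K{\left(j \right)} = \left(4 + j\right)^{2}$
$g{\left(y \right)} = -3$
$g{\left(K{\left(-2 \right)} \right)} l{\left(-9 \right)} - -105 = - 3 \frac{- \frac{7}{4} - -9}{2 - 9} - -105 = - 3 \frac{- \frac{7}{4} + 9}{-7} + 105 = - 3 \left(\left(- \frac{1}{7}\right) \frac{29}{4}\right) + 105 = \left(-3\right) \left(- \frac{29}{28}\right) + 105 = \frac{87}{28} + 105 = \frac{3027}{28}$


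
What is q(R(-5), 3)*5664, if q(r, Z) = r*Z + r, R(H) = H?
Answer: -113280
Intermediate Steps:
q(r, Z) = r + Z*r (q(r, Z) = Z*r + r = r + Z*r)
q(R(-5), 3)*5664 = -5*(1 + 3)*5664 = -5*4*5664 = -20*5664 = -113280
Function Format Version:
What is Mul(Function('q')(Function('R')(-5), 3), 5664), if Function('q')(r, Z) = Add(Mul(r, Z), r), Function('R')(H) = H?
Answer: -113280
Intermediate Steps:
Function('q')(r, Z) = Add(r, Mul(Z, r)) (Function('q')(r, Z) = Add(Mul(Z, r), r) = Add(r, Mul(Z, r)))
Mul(Function('q')(Function('R')(-5), 3), 5664) = Mul(Mul(-5, Add(1, 3)), 5664) = Mul(Mul(-5, 4), 5664) = Mul(-20, 5664) = -113280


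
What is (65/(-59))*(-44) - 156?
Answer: -6344/59 ≈ -107.53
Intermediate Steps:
(65/(-59))*(-44) - 156 = (65*(-1/59))*(-44) - 156 = -65/59*(-44) - 156 = 2860/59 - 156 = -6344/59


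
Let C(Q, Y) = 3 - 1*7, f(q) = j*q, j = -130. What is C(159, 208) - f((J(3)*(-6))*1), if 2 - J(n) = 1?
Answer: -784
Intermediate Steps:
J(n) = 1 (J(n) = 2 - 1*1 = 2 - 1 = 1)
f(q) = -130*q
C(Q, Y) = -4 (C(Q, Y) = 3 - 7 = -4)
C(159, 208) - f((J(3)*(-6))*1) = -4 - (-130)*(1*(-6))*1 = -4 - (-130)*(-6*1) = -4 - (-130)*(-6) = -4 - 1*780 = -4 - 780 = -784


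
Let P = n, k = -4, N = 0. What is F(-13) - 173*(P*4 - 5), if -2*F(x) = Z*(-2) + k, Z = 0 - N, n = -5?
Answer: 4327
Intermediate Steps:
Z = 0 (Z = 0 - 1*0 = 0 + 0 = 0)
P = -5
F(x) = 2 (F(x) = -(0*(-2) - 4)/2 = -(0 - 4)/2 = -½*(-4) = 2)
F(-13) - 173*(P*4 - 5) = 2 - 173*(-5*4 - 5) = 2 - 173*(-20 - 5) = 2 - 173*(-25) = 2 + 4325 = 4327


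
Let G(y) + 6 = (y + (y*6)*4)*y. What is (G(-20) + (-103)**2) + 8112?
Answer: 28715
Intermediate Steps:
G(y) = -6 + 25*y**2 (G(y) = -6 + (y + (y*6)*4)*y = -6 + (y + (6*y)*4)*y = -6 + (y + 24*y)*y = -6 + (25*y)*y = -6 + 25*y**2)
(G(-20) + (-103)**2) + 8112 = ((-6 + 25*(-20)**2) + (-103)**2) + 8112 = ((-6 + 25*400) + 10609) + 8112 = ((-6 + 10000) + 10609) + 8112 = (9994 + 10609) + 8112 = 20603 + 8112 = 28715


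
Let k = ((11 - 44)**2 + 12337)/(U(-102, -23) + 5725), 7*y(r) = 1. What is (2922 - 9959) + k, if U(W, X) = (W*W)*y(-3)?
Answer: -355126741/50479 ≈ -7035.1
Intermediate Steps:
y(r) = 1/7 (y(r) = (1/7)*1 = 1/7)
U(W, X) = W**2/7 (U(W, X) = (W*W)*(1/7) = W**2*(1/7) = W**2/7)
k = 93982/50479 (k = ((11 - 44)**2 + 12337)/((1/7)*(-102)**2 + 5725) = ((-33)**2 + 12337)/((1/7)*10404 + 5725) = (1089 + 12337)/(10404/7 + 5725) = 13426/(50479/7) = 13426*(7/50479) = 93982/50479 ≈ 1.8618)
(2922 - 9959) + k = (2922 - 9959) + 93982/50479 = -7037 + 93982/50479 = -355126741/50479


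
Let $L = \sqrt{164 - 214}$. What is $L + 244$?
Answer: $244 + 5 i \sqrt{2} \approx 244.0 + 7.0711 i$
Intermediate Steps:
$L = 5 i \sqrt{2}$ ($L = \sqrt{-50} = 5 i \sqrt{2} \approx 7.0711 i$)
$L + 244 = 5 i \sqrt{2} + 244 = 244 + 5 i \sqrt{2}$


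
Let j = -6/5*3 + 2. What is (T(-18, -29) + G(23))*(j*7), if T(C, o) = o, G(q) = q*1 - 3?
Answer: 504/5 ≈ 100.80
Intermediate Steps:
G(q) = -3 + q (G(q) = q - 3 = -3 + q)
j = -8/5 (j = -6/5*3 + 2 = -18/5 + 2 = -8/5 ≈ -1.6000)
(T(-18, -29) + G(23))*(j*7) = (-29 + (-3 + 23))*(-8/5*7) = (-29 + 20)*(-56/5) = -9*(-56/5) = 504/5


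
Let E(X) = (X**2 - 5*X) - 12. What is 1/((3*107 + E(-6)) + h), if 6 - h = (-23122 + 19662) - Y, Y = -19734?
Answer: -1/15893 ≈ -6.2921e-5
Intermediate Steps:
E(X) = -12 + X**2 - 5*X
h = -16268 (h = 6 - ((-23122 + 19662) - 1*(-19734)) = 6 - (-3460 + 19734) = 6 - 1*16274 = 6 - 16274 = -16268)
1/((3*107 + E(-6)) + h) = 1/((3*107 + (-12 + (-6)**2 - 5*(-6))) - 16268) = 1/((321 + (-12 + 36 + 30)) - 16268) = 1/((321 + 54) - 16268) = 1/(375 - 16268) = 1/(-15893) = -1/15893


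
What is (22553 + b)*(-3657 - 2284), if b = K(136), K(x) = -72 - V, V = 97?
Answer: -132983344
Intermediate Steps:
K(x) = -169 (K(x) = -72 - 1*97 = -72 - 97 = -169)
b = -169
(22553 + b)*(-3657 - 2284) = (22553 - 169)*(-3657 - 2284) = 22384*(-5941) = -132983344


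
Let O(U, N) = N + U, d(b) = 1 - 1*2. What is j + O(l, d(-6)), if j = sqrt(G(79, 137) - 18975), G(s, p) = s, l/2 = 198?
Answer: 395 + 4*I*sqrt(1181) ≈ 395.0 + 137.46*I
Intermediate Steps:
l = 396 (l = 2*198 = 396)
d(b) = -1 (d(b) = 1 - 2 = -1)
j = 4*I*sqrt(1181) (j = sqrt(79 - 18975) = sqrt(-18896) = 4*I*sqrt(1181) ≈ 137.46*I)
j + O(l, d(-6)) = 4*I*sqrt(1181) + (-1 + 396) = 4*I*sqrt(1181) + 395 = 395 + 4*I*sqrt(1181)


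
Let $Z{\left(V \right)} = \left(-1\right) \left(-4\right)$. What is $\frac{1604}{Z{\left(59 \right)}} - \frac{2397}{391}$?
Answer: $\frac{9082}{23} \approx 394.87$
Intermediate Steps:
$Z{\left(V \right)} = 4$
$\frac{1604}{Z{\left(59 \right)}} - \frac{2397}{391} = \frac{1604}{4} - \frac{2397}{391} = 1604 \cdot \frac{1}{4} - \frac{141}{23} = 401 - \frac{141}{23} = \frac{9082}{23}$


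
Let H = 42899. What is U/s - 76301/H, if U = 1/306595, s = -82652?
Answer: -1933519983154839/1087090257736060 ≈ -1.7786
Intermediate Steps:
U = 1/306595 ≈ 3.2616e-6
U/s - 76301/H = (1/306595)/(-82652) - 76301/42899 = (1/306595)*(-1/82652) - 76301*1/42899 = -1/25340689940 - 76301/42899 = -1933519983154839/1087090257736060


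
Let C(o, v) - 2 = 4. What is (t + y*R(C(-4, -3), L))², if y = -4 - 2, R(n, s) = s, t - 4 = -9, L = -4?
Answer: 361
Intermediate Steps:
t = -5 (t = 4 - 9 = -5)
C(o, v) = 6 (C(o, v) = 2 + 4 = 6)
y = -6
(t + y*R(C(-4, -3), L))² = (-5 - 6*(-4))² = (-5 + 24)² = 19² = 361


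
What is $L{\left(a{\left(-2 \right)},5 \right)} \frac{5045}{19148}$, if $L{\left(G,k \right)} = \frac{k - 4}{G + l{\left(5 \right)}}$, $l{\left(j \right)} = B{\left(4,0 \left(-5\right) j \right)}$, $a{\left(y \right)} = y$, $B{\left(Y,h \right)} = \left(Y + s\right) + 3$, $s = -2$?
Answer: $\frac{5045}{57444} \approx 0.087825$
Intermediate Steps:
$B{\left(Y,h \right)} = 1 + Y$ ($B{\left(Y,h \right)} = \left(Y - 2\right) + 3 = \left(-2 + Y\right) + 3 = 1 + Y$)
$l{\left(j \right)} = 5$ ($l{\left(j \right)} = 1 + 4 = 5$)
$L{\left(G,k \right)} = \frac{-4 + k}{5 + G}$ ($L{\left(G,k \right)} = \frac{k - 4}{G + 5} = \frac{-4 + k}{5 + G}$)
$L{\left(a{\left(-2 \right)},5 \right)} \frac{5045}{19148} = \frac{-4 + 5}{5 - 2} \cdot \frac{5045}{19148} = \frac{1}{3} \cdot 1 \cdot 5045 \cdot \frac{1}{19148} = \frac{1}{3} \cdot 1 \cdot \frac{5045}{19148} = \frac{1}{3} \cdot \frac{5045}{19148} = \frac{5045}{57444}$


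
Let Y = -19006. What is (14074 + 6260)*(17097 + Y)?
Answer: -38817606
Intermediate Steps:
(14074 + 6260)*(17097 + Y) = (14074 + 6260)*(17097 - 19006) = 20334*(-1909) = -38817606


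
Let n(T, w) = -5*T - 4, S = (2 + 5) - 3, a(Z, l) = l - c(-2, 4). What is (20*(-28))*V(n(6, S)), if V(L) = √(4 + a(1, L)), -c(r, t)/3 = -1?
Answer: -560*I*√33 ≈ -3217.0*I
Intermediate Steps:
c(r, t) = 3 (c(r, t) = -3*(-1) = 3)
a(Z, l) = -3 + l (a(Z, l) = l - 1*3 = l - 3 = -3 + l)
S = 4 (S = 7 - 3 = 4)
n(T, w) = -4 - 5*T
V(L) = √(1 + L) (V(L) = √(4 + (-3 + L)) = √(1 + L))
(20*(-28))*V(n(6, S)) = (20*(-28))*√(1 + (-4 - 5*6)) = -560*√(1 + (-4 - 30)) = -560*√(1 - 34) = -560*I*√33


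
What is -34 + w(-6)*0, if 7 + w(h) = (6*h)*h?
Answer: -34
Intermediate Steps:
w(h) = -7 + 6*h² (w(h) = -7 + (6*h)*h = -7 + 6*h²)
-34 + w(-6)*0 = -34 + (-7 + 6*(-6)²)*0 = -34 + (-7 + 6*36)*0 = -34 + (-7 + 216)*0 = -34 + 209*0 = -34 + 0 = -34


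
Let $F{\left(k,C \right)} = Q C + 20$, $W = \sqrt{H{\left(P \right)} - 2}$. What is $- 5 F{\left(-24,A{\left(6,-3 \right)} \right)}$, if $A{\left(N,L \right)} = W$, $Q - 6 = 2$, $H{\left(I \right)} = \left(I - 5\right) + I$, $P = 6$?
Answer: $-100 - 40 \sqrt{5} \approx -189.44$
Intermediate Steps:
$H{\left(I \right)} = -5 + 2 I$ ($H{\left(I \right)} = \left(-5 + I\right) + I = -5 + 2 I$)
$Q = 8$ ($Q = 6 + 2 = 8$)
$W = \sqrt{5}$ ($W = \sqrt{\left(-5 + 2 \cdot 6\right) - 2} = \sqrt{\left(-5 + 12\right) - 2} = \sqrt{7 - 2} = \sqrt{5} \approx 2.2361$)
$A{\left(N,L \right)} = \sqrt{5}$
$F{\left(k,C \right)} = 20 + 8 C$ ($F{\left(k,C \right)} = 8 C + 20 = 20 + 8 C$)
$- 5 F{\left(-24,A{\left(6,-3 \right)} \right)} = - 5 \left(20 + 8 \sqrt{5}\right) = -100 - 40 \sqrt{5}$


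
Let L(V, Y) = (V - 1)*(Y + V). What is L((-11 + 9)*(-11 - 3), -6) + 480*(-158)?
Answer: -75246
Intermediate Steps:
L(V, Y) = (-1 + V)*(V + Y)
L((-11 + 9)*(-11 - 3), -6) + 480*(-158) = (((-11 + 9)*(-11 - 3))**2 - (-11 + 9)*(-11 - 3) - 1*(-6) + ((-11 + 9)*(-11 - 3))*(-6)) + 480*(-158) = ((-2*(-14))**2 - (-2)*(-14) + 6 - 2*(-14)*(-6)) - 75840 = (28**2 - 1*28 + 6 + 28*(-6)) - 75840 = (784 - 28 + 6 - 168) - 75840 = 594 - 75840 = -75246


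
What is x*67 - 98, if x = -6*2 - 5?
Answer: -1237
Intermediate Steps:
x = -17 (x = -12 - 5 = -17)
x*67 - 98 = -17*67 - 98 = -1139 - 98 = -1237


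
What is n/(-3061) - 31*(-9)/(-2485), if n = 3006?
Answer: -8323929/7606585 ≈ -1.0943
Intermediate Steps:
n/(-3061) - 31*(-9)/(-2485) = 3006/(-3061) - 31*(-9)/(-2485) = 3006*(-1/3061) + 279*(-1/2485) = -3006/3061 - 279/2485 = -8323929/7606585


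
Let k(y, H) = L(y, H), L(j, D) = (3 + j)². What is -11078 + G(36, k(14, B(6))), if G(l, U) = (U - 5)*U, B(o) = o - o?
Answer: 70998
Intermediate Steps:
B(o) = 0
k(y, H) = (3 + y)²
G(l, U) = U*(-5 + U) (G(l, U) = (-5 + U)*U = U*(-5 + U))
-11078 + G(36, k(14, B(6))) = -11078 + (3 + 14)²*(-5 + (3 + 14)²) = -11078 + 17²*(-5 + 17²) = -11078 + 289*(-5 + 289) = -11078 + 289*284 = -11078 + 82076 = 70998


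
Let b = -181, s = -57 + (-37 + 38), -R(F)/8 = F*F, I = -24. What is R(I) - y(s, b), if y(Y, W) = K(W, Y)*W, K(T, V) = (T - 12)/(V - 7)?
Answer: -255371/63 ≈ -4053.5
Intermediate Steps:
R(F) = -8*F² (R(F) = -8*F*F = -8*F²)
K(T, V) = (-12 + T)/(-7 + V)
s = -56 (s = -57 + 1 = -56)
y(Y, W) = W*(-12 + W)/(-7 + Y) (y(Y, W) = ((-12 + W)/(-7 + Y))*W = W*(-12 + W)/(-7 + Y))
R(I) - y(s, b) = -8*(-24)² - (-181)*(-12 - 181)/(-7 - 56) = -8*576 - (-181)*(-193)/(-63) = -4608 - (-181)*(-1)*(-193)/63 = -4608 - 1*(-34933/63) = -4608 + 34933/63 = -255371/63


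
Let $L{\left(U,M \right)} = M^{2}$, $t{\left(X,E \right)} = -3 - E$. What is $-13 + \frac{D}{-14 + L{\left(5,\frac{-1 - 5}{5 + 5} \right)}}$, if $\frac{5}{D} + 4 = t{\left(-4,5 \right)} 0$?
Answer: $- \frac{17607}{1364} \approx -12.908$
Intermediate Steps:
$D = - \frac{5}{4}$ ($D = \frac{5}{-4 + \left(-3 - 5\right) 0} = \frac{5}{-4 - 0} = \frac{5}{-4 + 0} = \frac{5}{-4} = 5 \left(- \frac{1}{4}\right) = - \frac{5}{4} \approx -1.25$)
$-13 + \frac{D}{-14 + L{\left(5,\frac{-1 - 5}{5 + 5} \right)}} = -13 + \frac{1}{-14 + \left(\frac{-1 - 5}{5 + 5}\right)^{2}} \left(- \frac{5}{4}\right) = -13 + \frac{1}{-14 + \left(- \frac{6}{10}\right)^{2}} \left(- \frac{5}{4}\right) = -13 + \frac{1}{-14 + \left(\left(-6\right) \frac{1}{10}\right)^{2}} \left(- \frac{5}{4}\right) = -13 + \frac{1}{-14 + \left(- \frac{3}{5}\right)^{2}} \left(- \frac{5}{4}\right) = -13 + \frac{1}{-14 + \frac{9}{25}} \left(- \frac{5}{4}\right) = -13 + \frac{1}{- \frac{341}{25}} \left(- \frac{5}{4}\right) = -13 - - \frac{125}{1364} = -13 + \frac{125}{1364} = - \frac{17607}{1364}$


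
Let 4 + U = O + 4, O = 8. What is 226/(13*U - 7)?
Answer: 226/97 ≈ 2.3299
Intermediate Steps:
U = 8 (U = -4 + (8 + 4) = -4 + 12 = 8)
226/(13*U - 7) = 226/(13*8 - 7) = 226/(104 - 7) = 226/97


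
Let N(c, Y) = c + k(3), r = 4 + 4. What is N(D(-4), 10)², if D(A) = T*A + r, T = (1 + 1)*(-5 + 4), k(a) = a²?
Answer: 625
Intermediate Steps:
r = 8
T = -2 (T = 2*(-1) = -2)
D(A) = 8 - 2*A (D(A) = -2*A + 8 = 8 - 2*A)
N(c, Y) = 9 + c (N(c, Y) = c + 3² = c + 9 = 9 + c)
N(D(-4), 10)² = (9 + (8 - 2*(-4)))² = (9 + (8 + 8))² = (9 + 16)² = 25² = 625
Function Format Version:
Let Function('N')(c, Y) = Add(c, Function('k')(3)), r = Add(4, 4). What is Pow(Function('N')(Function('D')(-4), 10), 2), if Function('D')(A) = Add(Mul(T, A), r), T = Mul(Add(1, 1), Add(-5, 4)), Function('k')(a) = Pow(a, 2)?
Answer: 625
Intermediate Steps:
r = 8
T = -2 (T = Mul(2, -1) = -2)
Function('D')(A) = Add(8, Mul(-2, A)) (Function('D')(A) = Add(Mul(-2, A), 8) = Add(8, Mul(-2, A)))
Function('N')(c, Y) = Add(9, c) (Function('N')(c, Y) = Add(c, Pow(3, 2)) = Add(c, 9) = Add(9, c))
Pow(Function('N')(Function('D')(-4), 10), 2) = Pow(Add(9, Add(8, Mul(-2, -4))), 2) = Pow(Add(9, Add(8, 8)), 2) = Pow(Add(9, 16), 2) = Pow(25, 2) = 625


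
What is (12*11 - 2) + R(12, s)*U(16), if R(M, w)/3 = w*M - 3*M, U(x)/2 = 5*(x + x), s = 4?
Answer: 11650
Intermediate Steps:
U(x) = 20*x (U(x) = 2*(5*(x + x)) = 2*(5*(2*x)) = 2*(10*x) = 20*x)
R(M, w) = -9*M + 3*M*w (R(M, w) = 3*(w*M - 3*M) = 3*(M*w - 3*M) = 3*(-3*M + M*w) = -9*M + 3*M*w)
(12*11 - 2) + R(12, s)*U(16) = (12*11 - 2) + (3*12*(-3 + 4))*(20*16) = (132 - 2) + (3*12*1)*320 = 130 + 36*320 = 130 + 11520 = 11650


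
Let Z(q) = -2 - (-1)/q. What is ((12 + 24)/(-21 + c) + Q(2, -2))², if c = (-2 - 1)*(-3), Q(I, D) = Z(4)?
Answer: 361/16 ≈ 22.563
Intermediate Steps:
Z(q) = -2 + 1/q
Q(I, D) = -7/4 (Q(I, D) = -2 + 1/4 = -2 + ¼ = -7/4)
c = 9 (c = -3*(-3) = 9)
((12 + 24)/(-21 + c) + Q(2, -2))² = ((12 + 24)/(-21 + 9) - 7/4)² = (36/(-12) - 7/4)² = (36*(-1/12) - 7/4)² = (-3 - 7/4)² = (-19/4)² = 361/16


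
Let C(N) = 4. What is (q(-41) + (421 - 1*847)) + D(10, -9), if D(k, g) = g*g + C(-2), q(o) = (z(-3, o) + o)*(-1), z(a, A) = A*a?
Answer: -423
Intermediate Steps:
q(o) = 2*o (q(o) = (o*(-3) + o)*(-1) = (-3*o + o)*(-1) = -2*o*(-1) = 2*o)
D(k, g) = 4 + g² (D(k, g) = g*g + 4 = g² + 4 = 4 + g²)
(q(-41) + (421 - 1*847)) + D(10, -9) = (2*(-41) + (421 - 1*847)) + (4 + (-9)²) = (-82 + (421 - 847)) + (4 + 81) = (-82 - 426) + 85 = -508 + 85 = -423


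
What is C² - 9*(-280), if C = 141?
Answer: 22401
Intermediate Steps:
C² - 9*(-280) = 141² - 9*(-280) = 19881 + 2520 = 22401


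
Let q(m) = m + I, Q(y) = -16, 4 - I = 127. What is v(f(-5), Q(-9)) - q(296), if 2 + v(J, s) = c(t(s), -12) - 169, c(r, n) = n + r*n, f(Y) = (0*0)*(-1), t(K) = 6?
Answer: -428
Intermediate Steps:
I = -123 (I = 4 - 1*127 = 4 - 127 = -123)
f(Y) = 0 (f(Y) = 0*(-1) = 0)
q(m) = -123 + m (q(m) = m - 123 = -123 + m)
c(r, n) = n + n*r
v(J, s) = -255 (v(J, s) = -2 + (-12*(1 + 6) - 169) = -2 + (-12*7 - 169) = -2 + (-84 - 169) = -2 - 253 = -255)
v(f(-5), Q(-9)) - q(296) = -255 - (-123 + 296) = -255 - 1*173 = -255 - 173 = -428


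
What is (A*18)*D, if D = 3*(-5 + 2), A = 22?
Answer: -3564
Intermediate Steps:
D = -9 (D = 3*(-3) = -9)
(A*18)*D = (22*18)*(-9) = 396*(-9) = -3564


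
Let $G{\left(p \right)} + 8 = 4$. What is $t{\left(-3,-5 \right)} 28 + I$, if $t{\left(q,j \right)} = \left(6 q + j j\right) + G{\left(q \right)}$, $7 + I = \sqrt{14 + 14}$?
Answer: $77 + 2 \sqrt{7} \approx 82.292$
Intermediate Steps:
$G{\left(p \right)} = -4$ ($G{\left(p \right)} = -8 + 4 = -4$)
$I = -7 + 2 \sqrt{7}$ ($I = -7 + \sqrt{14 + 14} = -7 + \sqrt{28} = -7 + 2 \sqrt{7} \approx -1.7085$)
$t{\left(q,j \right)} = -4 + j^{2} + 6 q$ ($t{\left(q,j \right)} = \left(6 q + j j\right) - 4 = \left(6 q + j^{2}\right) - 4 = \left(j^{2} + 6 q\right) - 4 = -4 + j^{2} + 6 q$)
$t{\left(-3,-5 \right)} 28 + I = \left(-4 + \left(-5\right)^{2} + 6 \left(-3\right)\right) 28 - \left(7 - 2 \sqrt{7}\right) = \left(-4 + 25 - 18\right) 28 - \left(7 - 2 \sqrt{7}\right) = 3 \cdot 28 - \left(7 - 2 \sqrt{7}\right) = 84 - \left(7 - 2 \sqrt{7}\right) = 77 + 2 \sqrt{7}$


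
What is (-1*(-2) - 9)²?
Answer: 49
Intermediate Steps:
(-1*(-2) - 9)² = (2 - 9)² = (-7)² = 49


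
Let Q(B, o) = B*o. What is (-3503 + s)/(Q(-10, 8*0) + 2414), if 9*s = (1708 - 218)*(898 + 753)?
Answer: 2428463/21726 ≈ 111.78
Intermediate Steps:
s = 2459990/9 (s = ((1708 - 218)*(898 + 753))/9 = (1490*1651)/9 = (⅑)*2459990 = 2459990/9 ≈ 2.7333e+5)
(-3503 + s)/(Q(-10, 8*0) + 2414) = (-3503 + 2459990/9)/(-80*0 + 2414) = 2428463/(9*(-10*0 + 2414)) = 2428463/(9*(0 + 2414)) = (2428463/9)/2414 = (2428463/9)*(1/2414) = 2428463/21726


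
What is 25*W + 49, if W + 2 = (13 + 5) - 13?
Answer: 124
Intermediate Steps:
W = 3 (W = -2 + ((13 + 5) - 13) = -2 + (18 - 13) = -2 + 5 = 3)
25*W + 49 = 25*3 + 49 = 75 + 49 = 124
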